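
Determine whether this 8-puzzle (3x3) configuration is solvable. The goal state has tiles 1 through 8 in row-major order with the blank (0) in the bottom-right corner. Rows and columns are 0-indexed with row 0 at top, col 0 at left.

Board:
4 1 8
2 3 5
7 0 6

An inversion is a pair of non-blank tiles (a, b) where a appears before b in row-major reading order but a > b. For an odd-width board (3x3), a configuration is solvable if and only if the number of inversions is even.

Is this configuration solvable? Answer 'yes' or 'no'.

Answer: no

Derivation:
Inversions (pairs i<j in row-major order where tile[i] > tile[j] > 0): 9
9 is odd, so the puzzle is not solvable.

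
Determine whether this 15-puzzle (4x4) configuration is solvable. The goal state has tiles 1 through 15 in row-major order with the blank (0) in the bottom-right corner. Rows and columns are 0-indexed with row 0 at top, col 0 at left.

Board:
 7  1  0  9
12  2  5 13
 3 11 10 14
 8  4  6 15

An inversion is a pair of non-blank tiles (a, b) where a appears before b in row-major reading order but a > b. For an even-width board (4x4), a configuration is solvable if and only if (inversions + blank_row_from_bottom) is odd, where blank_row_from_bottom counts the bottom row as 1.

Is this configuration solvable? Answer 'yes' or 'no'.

Answer: no

Derivation:
Inversions: 40
Blank is in row 0 (0-indexed from top), which is row 4 counting from the bottom (bottom = 1).
40 + 4 = 44, which is even, so the puzzle is not solvable.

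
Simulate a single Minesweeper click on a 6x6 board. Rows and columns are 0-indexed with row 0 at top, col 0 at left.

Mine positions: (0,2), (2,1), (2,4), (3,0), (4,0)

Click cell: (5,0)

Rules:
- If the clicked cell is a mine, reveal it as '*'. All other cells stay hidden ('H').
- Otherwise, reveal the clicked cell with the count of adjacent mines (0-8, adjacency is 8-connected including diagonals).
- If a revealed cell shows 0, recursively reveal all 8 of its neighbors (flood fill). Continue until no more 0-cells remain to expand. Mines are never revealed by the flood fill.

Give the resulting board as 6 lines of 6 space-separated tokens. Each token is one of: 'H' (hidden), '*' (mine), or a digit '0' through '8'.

H H H H H H
H H H H H H
H H H H H H
H H H H H H
H H H H H H
1 H H H H H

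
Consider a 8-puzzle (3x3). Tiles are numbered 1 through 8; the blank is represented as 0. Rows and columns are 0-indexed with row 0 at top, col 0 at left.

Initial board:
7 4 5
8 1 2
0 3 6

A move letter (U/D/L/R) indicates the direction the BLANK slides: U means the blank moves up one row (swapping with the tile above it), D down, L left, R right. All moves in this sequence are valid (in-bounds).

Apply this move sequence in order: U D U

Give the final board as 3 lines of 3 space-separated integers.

After move 1 (U):
7 4 5
0 1 2
8 3 6

After move 2 (D):
7 4 5
8 1 2
0 3 6

After move 3 (U):
7 4 5
0 1 2
8 3 6

Answer: 7 4 5
0 1 2
8 3 6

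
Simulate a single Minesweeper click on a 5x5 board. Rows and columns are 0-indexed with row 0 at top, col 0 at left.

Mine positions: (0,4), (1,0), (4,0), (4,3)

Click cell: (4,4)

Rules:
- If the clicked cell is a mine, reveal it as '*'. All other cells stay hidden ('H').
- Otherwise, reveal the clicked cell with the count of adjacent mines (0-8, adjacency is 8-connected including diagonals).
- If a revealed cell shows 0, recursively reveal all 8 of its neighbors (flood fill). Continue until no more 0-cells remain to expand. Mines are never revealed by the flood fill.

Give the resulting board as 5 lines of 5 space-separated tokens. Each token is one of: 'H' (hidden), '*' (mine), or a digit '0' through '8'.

H H H H H
H H H H H
H H H H H
H H H H H
H H H H 1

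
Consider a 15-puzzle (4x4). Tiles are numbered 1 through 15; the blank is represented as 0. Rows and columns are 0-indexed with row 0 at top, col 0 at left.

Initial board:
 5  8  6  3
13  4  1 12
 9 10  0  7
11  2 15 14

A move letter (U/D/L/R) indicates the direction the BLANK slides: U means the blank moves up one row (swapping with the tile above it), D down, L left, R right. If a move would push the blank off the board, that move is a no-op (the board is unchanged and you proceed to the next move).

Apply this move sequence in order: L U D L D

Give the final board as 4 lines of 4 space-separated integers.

After move 1 (L):
 5  8  6  3
13  4  1 12
 9  0 10  7
11  2 15 14

After move 2 (U):
 5  8  6  3
13  0  1 12
 9  4 10  7
11  2 15 14

After move 3 (D):
 5  8  6  3
13  4  1 12
 9  0 10  7
11  2 15 14

After move 4 (L):
 5  8  6  3
13  4  1 12
 0  9 10  7
11  2 15 14

After move 5 (D):
 5  8  6  3
13  4  1 12
11  9 10  7
 0  2 15 14

Answer:  5  8  6  3
13  4  1 12
11  9 10  7
 0  2 15 14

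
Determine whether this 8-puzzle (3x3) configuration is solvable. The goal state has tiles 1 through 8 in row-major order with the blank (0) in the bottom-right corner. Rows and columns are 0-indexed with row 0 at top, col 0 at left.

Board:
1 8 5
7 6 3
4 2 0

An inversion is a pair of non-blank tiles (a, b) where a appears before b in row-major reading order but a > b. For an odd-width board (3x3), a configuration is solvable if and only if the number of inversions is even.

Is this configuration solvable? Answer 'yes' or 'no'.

Answer: yes

Derivation:
Inversions (pairs i<j in row-major order where tile[i] > tile[j] > 0): 18
18 is even, so the puzzle is solvable.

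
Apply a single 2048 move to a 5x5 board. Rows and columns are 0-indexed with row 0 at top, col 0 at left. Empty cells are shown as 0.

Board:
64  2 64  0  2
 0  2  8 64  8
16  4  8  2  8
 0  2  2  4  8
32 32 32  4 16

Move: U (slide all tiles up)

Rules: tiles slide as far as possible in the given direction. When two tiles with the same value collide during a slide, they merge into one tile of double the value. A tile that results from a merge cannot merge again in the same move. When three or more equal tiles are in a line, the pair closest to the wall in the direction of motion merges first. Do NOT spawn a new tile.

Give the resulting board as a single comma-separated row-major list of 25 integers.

Slide up:
col 0: [64, 0, 16, 0, 32] -> [64, 16, 32, 0, 0]
col 1: [2, 2, 4, 2, 32] -> [4, 4, 2, 32, 0]
col 2: [64, 8, 8, 2, 32] -> [64, 16, 2, 32, 0]
col 3: [0, 64, 2, 4, 4] -> [64, 2, 8, 0, 0]
col 4: [2, 8, 8, 8, 16] -> [2, 16, 8, 16, 0]

Answer: 64, 4, 64, 64, 2, 16, 4, 16, 2, 16, 32, 2, 2, 8, 8, 0, 32, 32, 0, 16, 0, 0, 0, 0, 0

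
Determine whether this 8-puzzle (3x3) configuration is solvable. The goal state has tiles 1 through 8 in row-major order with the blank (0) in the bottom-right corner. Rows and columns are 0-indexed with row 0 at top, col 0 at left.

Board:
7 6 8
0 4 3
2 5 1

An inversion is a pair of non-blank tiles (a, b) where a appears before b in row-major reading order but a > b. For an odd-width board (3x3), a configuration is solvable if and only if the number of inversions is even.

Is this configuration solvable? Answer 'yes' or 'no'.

Answer: no

Derivation:
Inversions (pairs i<j in row-major order where tile[i] > tile[j] > 0): 23
23 is odd, so the puzzle is not solvable.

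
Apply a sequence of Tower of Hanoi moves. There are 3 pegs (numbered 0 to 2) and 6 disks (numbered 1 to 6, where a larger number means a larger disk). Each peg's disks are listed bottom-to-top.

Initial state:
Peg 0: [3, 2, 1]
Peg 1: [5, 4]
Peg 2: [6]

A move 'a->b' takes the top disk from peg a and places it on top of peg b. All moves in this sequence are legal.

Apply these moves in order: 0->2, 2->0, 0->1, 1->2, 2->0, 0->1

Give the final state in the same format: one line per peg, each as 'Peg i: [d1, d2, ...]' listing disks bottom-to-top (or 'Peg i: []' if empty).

Answer: Peg 0: [3, 2]
Peg 1: [5, 4, 1]
Peg 2: [6]

Derivation:
After move 1 (0->2):
Peg 0: [3, 2]
Peg 1: [5, 4]
Peg 2: [6, 1]

After move 2 (2->0):
Peg 0: [3, 2, 1]
Peg 1: [5, 4]
Peg 2: [6]

After move 3 (0->1):
Peg 0: [3, 2]
Peg 1: [5, 4, 1]
Peg 2: [6]

After move 4 (1->2):
Peg 0: [3, 2]
Peg 1: [5, 4]
Peg 2: [6, 1]

After move 5 (2->0):
Peg 0: [3, 2, 1]
Peg 1: [5, 4]
Peg 2: [6]

After move 6 (0->1):
Peg 0: [3, 2]
Peg 1: [5, 4, 1]
Peg 2: [6]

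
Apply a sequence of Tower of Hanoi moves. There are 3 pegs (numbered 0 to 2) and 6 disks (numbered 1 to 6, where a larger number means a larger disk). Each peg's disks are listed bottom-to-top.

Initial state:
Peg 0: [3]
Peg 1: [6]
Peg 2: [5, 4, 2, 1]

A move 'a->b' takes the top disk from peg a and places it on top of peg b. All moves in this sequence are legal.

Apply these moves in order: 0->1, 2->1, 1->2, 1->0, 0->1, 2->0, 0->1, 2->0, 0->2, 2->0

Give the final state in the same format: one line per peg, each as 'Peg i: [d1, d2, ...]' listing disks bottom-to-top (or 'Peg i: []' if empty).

Answer: Peg 0: [2]
Peg 1: [6, 3, 1]
Peg 2: [5, 4]

Derivation:
After move 1 (0->1):
Peg 0: []
Peg 1: [6, 3]
Peg 2: [5, 4, 2, 1]

After move 2 (2->1):
Peg 0: []
Peg 1: [6, 3, 1]
Peg 2: [5, 4, 2]

After move 3 (1->2):
Peg 0: []
Peg 1: [6, 3]
Peg 2: [5, 4, 2, 1]

After move 4 (1->0):
Peg 0: [3]
Peg 1: [6]
Peg 2: [5, 4, 2, 1]

After move 5 (0->1):
Peg 0: []
Peg 1: [6, 3]
Peg 2: [5, 4, 2, 1]

After move 6 (2->0):
Peg 0: [1]
Peg 1: [6, 3]
Peg 2: [5, 4, 2]

After move 7 (0->1):
Peg 0: []
Peg 1: [6, 3, 1]
Peg 2: [5, 4, 2]

After move 8 (2->0):
Peg 0: [2]
Peg 1: [6, 3, 1]
Peg 2: [5, 4]

After move 9 (0->2):
Peg 0: []
Peg 1: [6, 3, 1]
Peg 2: [5, 4, 2]

After move 10 (2->0):
Peg 0: [2]
Peg 1: [6, 3, 1]
Peg 2: [5, 4]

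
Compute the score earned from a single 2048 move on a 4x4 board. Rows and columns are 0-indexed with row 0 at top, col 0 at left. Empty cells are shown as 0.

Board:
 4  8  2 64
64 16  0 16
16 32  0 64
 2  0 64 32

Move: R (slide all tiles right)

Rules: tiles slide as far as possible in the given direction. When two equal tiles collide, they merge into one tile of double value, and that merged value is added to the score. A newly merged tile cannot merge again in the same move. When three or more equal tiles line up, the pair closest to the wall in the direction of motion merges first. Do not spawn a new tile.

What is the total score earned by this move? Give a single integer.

Slide right:
row 0: [4, 8, 2, 64] -> [4, 8, 2, 64]  score +0 (running 0)
row 1: [64, 16, 0, 16] -> [0, 0, 64, 32]  score +32 (running 32)
row 2: [16, 32, 0, 64] -> [0, 16, 32, 64]  score +0 (running 32)
row 3: [2, 0, 64, 32] -> [0, 2, 64, 32]  score +0 (running 32)
Board after move:
 4  8  2 64
 0  0 64 32
 0 16 32 64
 0  2 64 32

Answer: 32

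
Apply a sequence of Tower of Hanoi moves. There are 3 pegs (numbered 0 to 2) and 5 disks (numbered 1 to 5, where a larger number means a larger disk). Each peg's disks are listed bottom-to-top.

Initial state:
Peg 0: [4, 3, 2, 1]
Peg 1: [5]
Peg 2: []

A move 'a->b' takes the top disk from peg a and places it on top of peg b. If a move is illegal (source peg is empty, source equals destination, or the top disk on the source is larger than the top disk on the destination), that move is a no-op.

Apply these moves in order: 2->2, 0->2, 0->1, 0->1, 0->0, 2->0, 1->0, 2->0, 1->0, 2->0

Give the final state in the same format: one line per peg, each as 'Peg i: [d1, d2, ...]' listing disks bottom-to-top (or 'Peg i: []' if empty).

After move 1 (2->2):
Peg 0: [4, 3, 2, 1]
Peg 1: [5]
Peg 2: []

After move 2 (0->2):
Peg 0: [4, 3, 2]
Peg 1: [5]
Peg 2: [1]

After move 3 (0->1):
Peg 0: [4, 3]
Peg 1: [5, 2]
Peg 2: [1]

After move 4 (0->1):
Peg 0: [4, 3]
Peg 1: [5, 2]
Peg 2: [1]

After move 5 (0->0):
Peg 0: [4, 3]
Peg 1: [5, 2]
Peg 2: [1]

After move 6 (2->0):
Peg 0: [4, 3, 1]
Peg 1: [5, 2]
Peg 2: []

After move 7 (1->0):
Peg 0: [4, 3, 1]
Peg 1: [5, 2]
Peg 2: []

After move 8 (2->0):
Peg 0: [4, 3, 1]
Peg 1: [5, 2]
Peg 2: []

After move 9 (1->0):
Peg 0: [4, 3, 1]
Peg 1: [5, 2]
Peg 2: []

After move 10 (2->0):
Peg 0: [4, 3, 1]
Peg 1: [5, 2]
Peg 2: []

Answer: Peg 0: [4, 3, 1]
Peg 1: [5, 2]
Peg 2: []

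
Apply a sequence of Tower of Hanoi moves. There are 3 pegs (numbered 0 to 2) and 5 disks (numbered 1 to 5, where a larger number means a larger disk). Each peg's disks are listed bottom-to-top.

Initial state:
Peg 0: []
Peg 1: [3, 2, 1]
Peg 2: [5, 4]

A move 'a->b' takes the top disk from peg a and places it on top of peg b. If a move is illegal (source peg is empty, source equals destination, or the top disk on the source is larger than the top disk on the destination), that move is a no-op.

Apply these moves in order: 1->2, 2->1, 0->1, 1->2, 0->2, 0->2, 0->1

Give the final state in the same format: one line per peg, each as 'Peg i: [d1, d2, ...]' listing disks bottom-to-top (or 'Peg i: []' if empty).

After move 1 (1->2):
Peg 0: []
Peg 1: [3, 2]
Peg 2: [5, 4, 1]

After move 2 (2->1):
Peg 0: []
Peg 1: [3, 2, 1]
Peg 2: [5, 4]

After move 3 (0->1):
Peg 0: []
Peg 1: [3, 2, 1]
Peg 2: [5, 4]

After move 4 (1->2):
Peg 0: []
Peg 1: [3, 2]
Peg 2: [5, 4, 1]

After move 5 (0->2):
Peg 0: []
Peg 1: [3, 2]
Peg 2: [5, 4, 1]

After move 6 (0->2):
Peg 0: []
Peg 1: [3, 2]
Peg 2: [5, 4, 1]

After move 7 (0->1):
Peg 0: []
Peg 1: [3, 2]
Peg 2: [5, 4, 1]

Answer: Peg 0: []
Peg 1: [3, 2]
Peg 2: [5, 4, 1]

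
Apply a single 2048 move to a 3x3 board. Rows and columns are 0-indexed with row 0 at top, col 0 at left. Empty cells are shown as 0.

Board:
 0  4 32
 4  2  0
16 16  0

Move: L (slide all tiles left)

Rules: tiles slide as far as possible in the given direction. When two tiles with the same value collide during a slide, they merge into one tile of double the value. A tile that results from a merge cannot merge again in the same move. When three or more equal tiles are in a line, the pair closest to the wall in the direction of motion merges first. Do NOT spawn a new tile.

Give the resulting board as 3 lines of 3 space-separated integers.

Slide left:
row 0: [0, 4, 32] -> [4, 32, 0]
row 1: [4, 2, 0] -> [4, 2, 0]
row 2: [16, 16, 0] -> [32, 0, 0]

Answer:  4 32  0
 4  2  0
32  0  0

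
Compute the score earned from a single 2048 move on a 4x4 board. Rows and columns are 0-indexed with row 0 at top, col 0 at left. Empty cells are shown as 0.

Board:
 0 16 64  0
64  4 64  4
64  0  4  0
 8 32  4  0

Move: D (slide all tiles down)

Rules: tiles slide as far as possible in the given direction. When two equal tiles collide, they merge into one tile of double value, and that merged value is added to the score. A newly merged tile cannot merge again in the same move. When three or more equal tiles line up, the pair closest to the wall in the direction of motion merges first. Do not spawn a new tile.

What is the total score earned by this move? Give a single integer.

Slide down:
col 0: [0, 64, 64, 8] -> [0, 0, 128, 8]  score +128 (running 128)
col 1: [16, 4, 0, 32] -> [0, 16, 4, 32]  score +0 (running 128)
col 2: [64, 64, 4, 4] -> [0, 0, 128, 8]  score +136 (running 264)
col 3: [0, 4, 0, 0] -> [0, 0, 0, 4]  score +0 (running 264)
Board after move:
  0   0   0   0
  0  16   0   0
128   4 128   0
  8  32   8   4

Answer: 264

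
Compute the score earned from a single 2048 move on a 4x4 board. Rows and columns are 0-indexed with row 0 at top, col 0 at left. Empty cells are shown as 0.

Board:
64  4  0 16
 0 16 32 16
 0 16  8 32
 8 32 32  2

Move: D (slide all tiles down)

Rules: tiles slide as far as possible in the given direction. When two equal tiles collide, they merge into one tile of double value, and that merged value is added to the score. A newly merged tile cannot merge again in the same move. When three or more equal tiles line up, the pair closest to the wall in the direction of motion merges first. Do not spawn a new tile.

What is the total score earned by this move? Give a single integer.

Answer: 64

Derivation:
Slide down:
col 0: [64, 0, 0, 8] -> [0, 0, 64, 8]  score +0 (running 0)
col 1: [4, 16, 16, 32] -> [0, 4, 32, 32]  score +32 (running 32)
col 2: [0, 32, 8, 32] -> [0, 32, 8, 32]  score +0 (running 32)
col 3: [16, 16, 32, 2] -> [0, 32, 32, 2]  score +32 (running 64)
Board after move:
 0  0  0  0
 0  4 32 32
64 32  8 32
 8 32 32  2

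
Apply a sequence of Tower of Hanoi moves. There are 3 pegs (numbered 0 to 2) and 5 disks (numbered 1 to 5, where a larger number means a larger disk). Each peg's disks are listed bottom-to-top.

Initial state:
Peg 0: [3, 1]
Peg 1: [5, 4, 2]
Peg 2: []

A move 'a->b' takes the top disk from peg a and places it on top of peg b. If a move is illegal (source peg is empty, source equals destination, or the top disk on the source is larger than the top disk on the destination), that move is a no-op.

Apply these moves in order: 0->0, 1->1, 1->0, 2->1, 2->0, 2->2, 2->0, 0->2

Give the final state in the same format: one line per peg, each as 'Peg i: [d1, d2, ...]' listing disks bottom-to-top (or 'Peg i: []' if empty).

Answer: Peg 0: [3]
Peg 1: [5, 4, 2]
Peg 2: [1]

Derivation:
After move 1 (0->0):
Peg 0: [3, 1]
Peg 1: [5, 4, 2]
Peg 2: []

After move 2 (1->1):
Peg 0: [3, 1]
Peg 1: [5, 4, 2]
Peg 2: []

After move 3 (1->0):
Peg 0: [3, 1]
Peg 1: [5, 4, 2]
Peg 2: []

After move 4 (2->1):
Peg 0: [3, 1]
Peg 1: [5, 4, 2]
Peg 2: []

After move 5 (2->0):
Peg 0: [3, 1]
Peg 1: [5, 4, 2]
Peg 2: []

After move 6 (2->2):
Peg 0: [3, 1]
Peg 1: [5, 4, 2]
Peg 2: []

After move 7 (2->0):
Peg 0: [3, 1]
Peg 1: [5, 4, 2]
Peg 2: []

After move 8 (0->2):
Peg 0: [3]
Peg 1: [5, 4, 2]
Peg 2: [1]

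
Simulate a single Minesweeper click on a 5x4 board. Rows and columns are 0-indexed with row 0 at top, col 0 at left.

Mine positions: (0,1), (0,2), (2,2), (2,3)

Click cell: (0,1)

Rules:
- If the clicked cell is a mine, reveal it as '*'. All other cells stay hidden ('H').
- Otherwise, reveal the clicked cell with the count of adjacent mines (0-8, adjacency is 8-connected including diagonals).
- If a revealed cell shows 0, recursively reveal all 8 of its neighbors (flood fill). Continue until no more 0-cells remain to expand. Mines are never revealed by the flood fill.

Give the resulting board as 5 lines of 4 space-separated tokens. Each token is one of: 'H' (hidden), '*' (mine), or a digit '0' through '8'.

H * H H
H H H H
H H H H
H H H H
H H H H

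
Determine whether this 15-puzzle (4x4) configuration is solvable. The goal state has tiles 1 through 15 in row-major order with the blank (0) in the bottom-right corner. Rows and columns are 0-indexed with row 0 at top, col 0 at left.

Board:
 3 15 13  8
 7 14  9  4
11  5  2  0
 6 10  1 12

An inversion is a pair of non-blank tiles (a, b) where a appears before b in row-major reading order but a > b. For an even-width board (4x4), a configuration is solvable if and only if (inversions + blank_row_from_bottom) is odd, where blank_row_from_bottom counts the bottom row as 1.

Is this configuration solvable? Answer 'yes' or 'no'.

Answer: yes

Derivation:
Inversions: 63
Blank is in row 2 (0-indexed from top), which is row 2 counting from the bottom (bottom = 1).
63 + 2 = 65, which is odd, so the puzzle is solvable.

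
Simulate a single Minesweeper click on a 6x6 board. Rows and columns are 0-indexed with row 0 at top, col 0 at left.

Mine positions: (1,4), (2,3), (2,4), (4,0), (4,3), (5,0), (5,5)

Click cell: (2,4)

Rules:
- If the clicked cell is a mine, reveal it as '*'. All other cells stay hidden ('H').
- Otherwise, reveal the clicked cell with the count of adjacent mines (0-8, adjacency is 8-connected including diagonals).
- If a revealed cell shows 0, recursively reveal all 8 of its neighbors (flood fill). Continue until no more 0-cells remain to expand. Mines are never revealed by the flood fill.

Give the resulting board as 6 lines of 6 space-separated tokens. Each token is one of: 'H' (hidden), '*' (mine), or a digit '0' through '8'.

H H H H H H
H H H H H H
H H H H * H
H H H H H H
H H H H H H
H H H H H H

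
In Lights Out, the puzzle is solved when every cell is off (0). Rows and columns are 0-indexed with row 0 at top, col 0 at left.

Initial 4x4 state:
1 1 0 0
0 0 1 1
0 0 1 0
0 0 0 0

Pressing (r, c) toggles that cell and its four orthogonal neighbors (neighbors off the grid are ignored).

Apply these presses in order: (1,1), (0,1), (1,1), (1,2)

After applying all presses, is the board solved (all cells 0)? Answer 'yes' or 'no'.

After press 1 at (1,1):
1 0 0 0
1 1 0 1
0 1 1 0
0 0 0 0

After press 2 at (0,1):
0 1 1 0
1 0 0 1
0 1 1 0
0 0 0 0

After press 3 at (1,1):
0 0 1 0
0 1 1 1
0 0 1 0
0 0 0 0

After press 4 at (1,2):
0 0 0 0
0 0 0 0
0 0 0 0
0 0 0 0

Lights still on: 0

Answer: yes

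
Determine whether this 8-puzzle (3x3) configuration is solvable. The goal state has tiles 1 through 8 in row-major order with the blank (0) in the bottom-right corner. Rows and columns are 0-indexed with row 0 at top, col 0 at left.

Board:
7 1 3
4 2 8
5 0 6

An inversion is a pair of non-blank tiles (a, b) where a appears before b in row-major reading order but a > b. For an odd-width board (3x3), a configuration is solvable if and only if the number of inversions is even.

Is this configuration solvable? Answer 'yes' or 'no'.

Inversions (pairs i<j in row-major order where tile[i] > tile[j] > 0): 10
10 is even, so the puzzle is solvable.

Answer: yes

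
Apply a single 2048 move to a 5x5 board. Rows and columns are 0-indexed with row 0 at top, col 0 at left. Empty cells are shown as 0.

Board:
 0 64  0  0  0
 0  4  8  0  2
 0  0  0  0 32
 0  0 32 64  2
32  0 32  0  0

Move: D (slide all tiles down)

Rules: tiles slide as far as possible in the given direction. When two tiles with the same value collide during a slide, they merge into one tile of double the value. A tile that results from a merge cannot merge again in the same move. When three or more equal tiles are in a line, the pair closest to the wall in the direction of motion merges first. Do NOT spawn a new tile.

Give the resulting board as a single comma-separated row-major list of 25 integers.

Answer: 0, 0, 0, 0, 0, 0, 0, 0, 0, 0, 0, 0, 0, 0, 2, 0, 64, 8, 0, 32, 32, 4, 64, 64, 2

Derivation:
Slide down:
col 0: [0, 0, 0, 0, 32] -> [0, 0, 0, 0, 32]
col 1: [64, 4, 0, 0, 0] -> [0, 0, 0, 64, 4]
col 2: [0, 8, 0, 32, 32] -> [0, 0, 0, 8, 64]
col 3: [0, 0, 0, 64, 0] -> [0, 0, 0, 0, 64]
col 4: [0, 2, 32, 2, 0] -> [0, 0, 2, 32, 2]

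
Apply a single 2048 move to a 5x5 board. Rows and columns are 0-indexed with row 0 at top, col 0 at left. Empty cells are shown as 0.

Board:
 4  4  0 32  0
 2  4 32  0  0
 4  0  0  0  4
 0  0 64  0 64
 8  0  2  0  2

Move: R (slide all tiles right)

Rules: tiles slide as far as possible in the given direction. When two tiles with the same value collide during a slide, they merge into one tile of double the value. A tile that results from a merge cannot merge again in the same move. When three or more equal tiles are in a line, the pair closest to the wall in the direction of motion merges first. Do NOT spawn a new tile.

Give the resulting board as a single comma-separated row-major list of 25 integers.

Slide right:
row 0: [4, 4, 0, 32, 0] -> [0, 0, 0, 8, 32]
row 1: [2, 4, 32, 0, 0] -> [0, 0, 2, 4, 32]
row 2: [4, 0, 0, 0, 4] -> [0, 0, 0, 0, 8]
row 3: [0, 0, 64, 0, 64] -> [0, 0, 0, 0, 128]
row 4: [8, 0, 2, 0, 2] -> [0, 0, 0, 8, 4]

Answer: 0, 0, 0, 8, 32, 0, 0, 2, 4, 32, 0, 0, 0, 0, 8, 0, 0, 0, 0, 128, 0, 0, 0, 8, 4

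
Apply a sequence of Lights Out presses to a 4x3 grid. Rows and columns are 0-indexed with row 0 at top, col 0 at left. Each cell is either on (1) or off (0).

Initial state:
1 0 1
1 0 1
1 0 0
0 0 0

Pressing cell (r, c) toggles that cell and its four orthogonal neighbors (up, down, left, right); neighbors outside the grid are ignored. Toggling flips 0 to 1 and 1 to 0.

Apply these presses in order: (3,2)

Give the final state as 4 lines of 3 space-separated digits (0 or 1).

After press 1 at (3,2):
1 0 1
1 0 1
1 0 1
0 1 1

Answer: 1 0 1
1 0 1
1 0 1
0 1 1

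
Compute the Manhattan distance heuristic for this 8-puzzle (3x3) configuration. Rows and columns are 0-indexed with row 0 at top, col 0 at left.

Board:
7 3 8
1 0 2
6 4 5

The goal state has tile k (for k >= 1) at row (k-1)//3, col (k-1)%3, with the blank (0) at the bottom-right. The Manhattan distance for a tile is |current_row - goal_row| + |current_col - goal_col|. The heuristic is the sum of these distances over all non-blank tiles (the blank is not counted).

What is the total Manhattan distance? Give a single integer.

Answer: 16

Derivation:
Tile 7: at (0,0), goal (2,0), distance |0-2|+|0-0| = 2
Tile 3: at (0,1), goal (0,2), distance |0-0|+|1-2| = 1
Tile 8: at (0,2), goal (2,1), distance |0-2|+|2-1| = 3
Tile 1: at (1,0), goal (0,0), distance |1-0|+|0-0| = 1
Tile 2: at (1,2), goal (0,1), distance |1-0|+|2-1| = 2
Tile 6: at (2,0), goal (1,2), distance |2-1|+|0-2| = 3
Tile 4: at (2,1), goal (1,0), distance |2-1|+|1-0| = 2
Tile 5: at (2,2), goal (1,1), distance |2-1|+|2-1| = 2
Sum: 2 + 1 + 3 + 1 + 2 + 3 + 2 + 2 = 16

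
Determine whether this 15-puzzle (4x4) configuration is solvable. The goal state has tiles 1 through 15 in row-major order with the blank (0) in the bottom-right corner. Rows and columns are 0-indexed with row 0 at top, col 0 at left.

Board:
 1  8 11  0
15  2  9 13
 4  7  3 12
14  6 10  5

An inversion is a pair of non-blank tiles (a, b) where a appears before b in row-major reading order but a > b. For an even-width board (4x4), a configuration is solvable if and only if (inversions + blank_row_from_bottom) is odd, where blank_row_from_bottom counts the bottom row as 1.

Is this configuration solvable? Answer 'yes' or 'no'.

Inversions: 49
Blank is in row 0 (0-indexed from top), which is row 4 counting from the bottom (bottom = 1).
49 + 4 = 53, which is odd, so the puzzle is solvable.

Answer: yes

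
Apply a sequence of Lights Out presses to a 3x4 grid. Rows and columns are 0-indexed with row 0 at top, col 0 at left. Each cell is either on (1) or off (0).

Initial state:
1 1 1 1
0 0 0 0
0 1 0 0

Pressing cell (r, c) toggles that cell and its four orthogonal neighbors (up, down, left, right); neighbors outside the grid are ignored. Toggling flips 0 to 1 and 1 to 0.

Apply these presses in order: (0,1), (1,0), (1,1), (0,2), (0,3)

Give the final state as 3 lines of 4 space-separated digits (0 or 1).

After press 1 at (0,1):
0 0 0 1
0 1 0 0
0 1 0 0

After press 2 at (1,0):
1 0 0 1
1 0 0 0
1 1 0 0

After press 3 at (1,1):
1 1 0 1
0 1 1 0
1 0 0 0

After press 4 at (0,2):
1 0 1 0
0 1 0 0
1 0 0 0

After press 5 at (0,3):
1 0 0 1
0 1 0 1
1 0 0 0

Answer: 1 0 0 1
0 1 0 1
1 0 0 0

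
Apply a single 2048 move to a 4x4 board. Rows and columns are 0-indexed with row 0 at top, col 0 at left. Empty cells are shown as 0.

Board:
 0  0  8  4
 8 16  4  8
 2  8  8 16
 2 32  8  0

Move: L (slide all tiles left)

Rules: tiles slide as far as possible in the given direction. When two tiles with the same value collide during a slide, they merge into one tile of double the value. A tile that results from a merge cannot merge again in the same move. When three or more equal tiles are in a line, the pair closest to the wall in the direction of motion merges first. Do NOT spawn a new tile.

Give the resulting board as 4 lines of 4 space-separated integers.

Answer:  8  4  0  0
 8 16  4  8
 2 16 16  0
 2 32  8  0

Derivation:
Slide left:
row 0: [0, 0, 8, 4] -> [8, 4, 0, 0]
row 1: [8, 16, 4, 8] -> [8, 16, 4, 8]
row 2: [2, 8, 8, 16] -> [2, 16, 16, 0]
row 3: [2, 32, 8, 0] -> [2, 32, 8, 0]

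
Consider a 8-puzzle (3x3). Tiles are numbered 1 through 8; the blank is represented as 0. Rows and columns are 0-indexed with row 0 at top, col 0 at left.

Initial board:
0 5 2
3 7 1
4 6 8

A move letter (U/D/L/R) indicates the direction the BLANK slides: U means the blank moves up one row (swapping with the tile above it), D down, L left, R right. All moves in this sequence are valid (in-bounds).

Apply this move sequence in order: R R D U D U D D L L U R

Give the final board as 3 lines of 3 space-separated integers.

After move 1 (R):
5 0 2
3 7 1
4 6 8

After move 2 (R):
5 2 0
3 7 1
4 6 8

After move 3 (D):
5 2 1
3 7 0
4 6 8

After move 4 (U):
5 2 0
3 7 1
4 6 8

After move 5 (D):
5 2 1
3 7 0
4 6 8

After move 6 (U):
5 2 0
3 7 1
4 6 8

After move 7 (D):
5 2 1
3 7 0
4 6 8

After move 8 (D):
5 2 1
3 7 8
4 6 0

After move 9 (L):
5 2 1
3 7 8
4 0 6

After move 10 (L):
5 2 1
3 7 8
0 4 6

After move 11 (U):
5 2 1
0 7 8
3 4 6

After move 12 (R):
5 2 1
7 0 8
3 4 6

Answer: 5 2 1
7 0 8
3 4 6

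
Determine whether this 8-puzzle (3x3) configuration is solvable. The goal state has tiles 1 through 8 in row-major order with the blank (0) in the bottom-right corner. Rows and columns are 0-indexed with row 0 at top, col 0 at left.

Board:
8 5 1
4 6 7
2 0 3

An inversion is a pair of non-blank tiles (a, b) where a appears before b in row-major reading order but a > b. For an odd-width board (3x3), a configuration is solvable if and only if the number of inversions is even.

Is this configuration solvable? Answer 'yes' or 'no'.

Answer: no

Derivation:
Inversions (pairs i<j in row-major order where tile[i] > tile[j] > 0): 17
17 is odd, so the puzzle is not solvable.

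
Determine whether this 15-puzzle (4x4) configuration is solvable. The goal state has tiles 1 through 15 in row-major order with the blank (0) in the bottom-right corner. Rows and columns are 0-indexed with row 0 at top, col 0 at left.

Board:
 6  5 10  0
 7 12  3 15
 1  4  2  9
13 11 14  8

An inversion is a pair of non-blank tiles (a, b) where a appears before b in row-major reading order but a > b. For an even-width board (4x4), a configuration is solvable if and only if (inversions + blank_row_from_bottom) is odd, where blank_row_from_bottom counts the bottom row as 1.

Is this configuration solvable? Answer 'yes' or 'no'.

Answer: yes

Derivation:
Inversions: 43
Blank is in row 0 (0-indexed from top), which is row 4 counting from the bottom (bottom = 1).
43 + 4 = 47, which is odd, so the puzzle is solvable.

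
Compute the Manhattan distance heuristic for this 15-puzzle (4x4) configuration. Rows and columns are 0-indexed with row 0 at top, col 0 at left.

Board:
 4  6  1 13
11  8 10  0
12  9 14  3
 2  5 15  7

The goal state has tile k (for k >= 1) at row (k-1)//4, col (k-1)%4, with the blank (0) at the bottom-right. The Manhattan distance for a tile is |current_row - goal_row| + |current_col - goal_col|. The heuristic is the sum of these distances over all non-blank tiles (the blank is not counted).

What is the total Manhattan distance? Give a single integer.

Answer: 38

Derivation:
Tile 4: at (0,0), goal (0,3), distance |0-0|+|0-3| = 3
Tile 6: at (0,1), goal (1,1), distance |0-1|+|1-1| = 1
Tile 1: at (0,2), goal (0,0), distance |0-0|+|2-0| = 2
Tile 13: at (0,3), goal (3,0), distance |0-3|+|3-0| = 6
Tile 11: at (1,0), goal (2,2), distance |1-2|+|0-2| = 3
Tile 8: at (1,1), goal (1,3), distance |1-1|+|1-3| = 2
Tile 10: at (1,2), goal (2,1), distance |1-2|+|2-1| = 2
Tile 12: at (2,0), goal (2,3), distance |2-2|+|0-3| = 3
Tile 9: at (2,1), goal (2,0), distance |2-2|+|1-0| = 1
Tile 14: at (2,2), goal (3,1), distance |2-3|+|2-1| = 2
Tile 3: at (2,3), goal (0,2), distance |2-0|+|3-2| = 3
Tile 2: at (3,0), goal (0,1), distance |3-0|+|0-1| = 4
Tile 5: at (3,1), goal (1,0), distance |3-1|+|1-0| = 3
Tile 15: at (3,2), goal (3,2), distance |3-3|+|2-2| = 0
Tile 7: at (3,3), goal (1,2), distance |3-1|+|3-2| = 3
Sum: 3 + 1 + 2 + 6 + 3 + 2 + 2 + 3 + 1 + 2 + 3 + 4 + 3 + 0 + 3 = 38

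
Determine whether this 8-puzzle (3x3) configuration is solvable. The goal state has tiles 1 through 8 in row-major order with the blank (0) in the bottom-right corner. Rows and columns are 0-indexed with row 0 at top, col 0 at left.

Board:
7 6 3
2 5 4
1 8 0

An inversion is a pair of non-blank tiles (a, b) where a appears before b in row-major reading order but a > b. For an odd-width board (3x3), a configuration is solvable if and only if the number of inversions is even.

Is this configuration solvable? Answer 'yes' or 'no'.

Answer: no

Derivation:
Inversions (pairs i<j in row-major order where tile[i] > tile[j] > 0): 17
17 is odd, so the puzzle is not solvable.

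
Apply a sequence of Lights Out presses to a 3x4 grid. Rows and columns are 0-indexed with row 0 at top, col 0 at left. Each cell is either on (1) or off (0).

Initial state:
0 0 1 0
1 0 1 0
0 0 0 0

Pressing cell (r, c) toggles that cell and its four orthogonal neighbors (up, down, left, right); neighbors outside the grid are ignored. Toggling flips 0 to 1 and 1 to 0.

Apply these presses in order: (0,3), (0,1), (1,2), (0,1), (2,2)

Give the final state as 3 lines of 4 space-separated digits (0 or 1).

Answer: 0 0 1 1
1 1 1 0
0 1 0 1

Derivation:
After press 1 at (0,3):
0 0 0 1
1 0 1 1
0 0 0 0

After press 2 at (0,1):
1 1 1 1
1 1 1 1
0 0 0 0

After press 3 at (1,2):
1 1 0 1
1 0 0 0
0 0 1 0

After press 4 at (0,1):
0 0 1 1
1 1 0 0
0 0 1 0

After press 5 at (2,2):
0 0 1 1
1 1 1 0
0 1 0 1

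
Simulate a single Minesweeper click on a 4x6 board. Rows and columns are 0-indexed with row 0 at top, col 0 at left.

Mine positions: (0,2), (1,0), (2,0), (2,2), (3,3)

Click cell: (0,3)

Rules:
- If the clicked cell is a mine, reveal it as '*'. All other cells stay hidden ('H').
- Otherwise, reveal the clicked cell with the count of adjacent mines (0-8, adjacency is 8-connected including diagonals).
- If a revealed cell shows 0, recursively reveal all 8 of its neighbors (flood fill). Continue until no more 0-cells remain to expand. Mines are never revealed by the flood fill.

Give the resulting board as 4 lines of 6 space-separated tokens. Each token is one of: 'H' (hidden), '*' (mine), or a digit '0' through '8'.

H H H 1 H H
H H H H H H
H H H H H H
H H H H H H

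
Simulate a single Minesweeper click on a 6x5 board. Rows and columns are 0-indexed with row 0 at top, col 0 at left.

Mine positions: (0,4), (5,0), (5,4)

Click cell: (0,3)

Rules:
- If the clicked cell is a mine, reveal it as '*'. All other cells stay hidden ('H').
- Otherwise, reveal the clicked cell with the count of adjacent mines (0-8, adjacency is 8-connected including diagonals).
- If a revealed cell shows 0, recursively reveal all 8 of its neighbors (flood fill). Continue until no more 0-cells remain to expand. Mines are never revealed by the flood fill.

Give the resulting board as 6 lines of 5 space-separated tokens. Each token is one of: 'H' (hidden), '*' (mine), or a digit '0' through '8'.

H H H 1 H
H H H H H
H H H H H
H H H H H
H H H H H
H H H H H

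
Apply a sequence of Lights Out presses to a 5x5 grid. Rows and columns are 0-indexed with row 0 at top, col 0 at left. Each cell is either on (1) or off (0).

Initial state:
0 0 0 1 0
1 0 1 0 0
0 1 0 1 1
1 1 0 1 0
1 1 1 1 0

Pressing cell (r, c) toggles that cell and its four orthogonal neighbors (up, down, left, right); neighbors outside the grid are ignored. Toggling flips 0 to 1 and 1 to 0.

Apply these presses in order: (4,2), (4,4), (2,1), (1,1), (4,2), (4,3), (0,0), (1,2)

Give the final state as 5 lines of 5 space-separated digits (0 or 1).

Answer: 1 0 1 1 0
1 1 1 1 0
1 1 0 1 1
1 0 0 0 1
1 1 0 1 0

Derivation:
After press 1 at (4,2):
0 0 0 1 0
1 0 1 0 0
0 1 0 1 1
1 1 1 1 0
1 0 0 0 0

After press 2 at (4,4):
0 0 0 1 0
1 0 1 0 0
0 1 0 1 1
1 1 1 1 1
1 0 0 1 1

After press 3 at (2,1):
0 0 0 1 0
1 1 1 0 0
1 0 1 1 1
1 0 1 1 1
1 0 0 1 1

After press 4 at (1,1):
0 1 0 1 0
0 0 0 0 0
1 1 1 1 1
1 0 1 1 1
1 0 0 1 1

After press 5 at (4,2):
0 1 0 1 0
0 0 0 0 0
1 1 1 1 1
1 0 0 1 1
1 1 1 0 1

After press 6 at (4,3):
0 1 0 1 0
0 0 0 0 0
1 1 1 1 1
1 0 0 0 1
1 1 0 1 0

After press 7 at (0,0):
1 0 0 1 0
1 0 0 0 0
1 1 1 1 1
1 0 0 0 1
1 1 0 1 0

After press 8 at (1,2):
1 0 1 1 0
1 1 1 1 0
1 1 0 1 1
1 0 0 0 1
1 1 0 1 0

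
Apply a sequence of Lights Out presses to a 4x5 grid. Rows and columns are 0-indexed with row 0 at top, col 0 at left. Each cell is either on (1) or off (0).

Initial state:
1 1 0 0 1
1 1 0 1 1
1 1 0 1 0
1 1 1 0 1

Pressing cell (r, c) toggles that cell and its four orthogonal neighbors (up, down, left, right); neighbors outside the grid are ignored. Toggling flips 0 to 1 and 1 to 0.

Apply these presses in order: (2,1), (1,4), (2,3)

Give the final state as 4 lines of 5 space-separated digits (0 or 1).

After press 1 at (2,1):
1 1 0 0 1
1 0 0 1 1
0 0 1 1 0
1 0 1 0 1

After press 2 at (1,4):
1 1 0 0 0
1 0 0 0 0
0 0 1 1 1
1 0 1 0 1

After press 3 at (2,3):
1 1 0 0 0
1 0 0 1 0
0 0 0 0 0
1 0 1 1 1

Answer: 1 1 0 0 0
1 0 0 1 0
0 0 0 0 0
1 0 1 1 1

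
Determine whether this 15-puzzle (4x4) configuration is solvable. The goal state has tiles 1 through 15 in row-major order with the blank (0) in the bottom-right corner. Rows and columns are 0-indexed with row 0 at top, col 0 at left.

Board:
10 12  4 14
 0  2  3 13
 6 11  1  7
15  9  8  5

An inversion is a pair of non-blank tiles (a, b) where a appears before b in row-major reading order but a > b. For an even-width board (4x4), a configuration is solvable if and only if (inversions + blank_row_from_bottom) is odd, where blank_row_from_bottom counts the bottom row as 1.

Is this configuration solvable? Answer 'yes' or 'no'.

Inversions: 55
Blank is in row 1 (0-indexed from top), which is row 3 counting from the bottom (bottom = 1).
55 + 3 = 58, which is even, so the puzzle is not solvable.

Answer: no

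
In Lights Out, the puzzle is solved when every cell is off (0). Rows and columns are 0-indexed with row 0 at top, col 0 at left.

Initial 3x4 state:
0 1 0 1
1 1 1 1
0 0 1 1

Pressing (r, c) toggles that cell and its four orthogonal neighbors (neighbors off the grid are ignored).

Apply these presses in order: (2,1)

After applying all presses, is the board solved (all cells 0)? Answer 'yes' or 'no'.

Answer: no

Derivation:
After press 1 at (2,1):
0 1 0 1
1 0 1 1
1 1 0 1

Lights still on: 8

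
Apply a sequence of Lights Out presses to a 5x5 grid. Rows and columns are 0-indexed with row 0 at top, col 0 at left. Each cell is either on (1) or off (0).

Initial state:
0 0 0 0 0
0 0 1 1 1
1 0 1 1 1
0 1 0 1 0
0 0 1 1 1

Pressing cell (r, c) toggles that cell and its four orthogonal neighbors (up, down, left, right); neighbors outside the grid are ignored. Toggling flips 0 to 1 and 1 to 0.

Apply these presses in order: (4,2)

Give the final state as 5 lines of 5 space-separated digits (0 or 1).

Answer: 0 0 0 0 0
0 0 1 1 1
1 0 1 1 1
0 1 1 1 0
0 1 0 0 1

Derivation:
After press 1 at (4,2):
0 0 0 0 0
0 0 1 1 1
1 0 1 1 1
0 1 1 1 0
0 1 0 0 1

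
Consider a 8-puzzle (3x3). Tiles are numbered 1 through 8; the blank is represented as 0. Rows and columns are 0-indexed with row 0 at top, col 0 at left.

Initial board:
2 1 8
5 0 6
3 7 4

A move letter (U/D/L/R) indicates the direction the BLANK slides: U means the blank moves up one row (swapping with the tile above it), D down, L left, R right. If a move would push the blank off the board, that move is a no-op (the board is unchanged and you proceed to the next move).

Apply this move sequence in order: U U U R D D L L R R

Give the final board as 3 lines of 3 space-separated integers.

Answer: 2 8 6
5 1 4
3 7 0

Derivation:
After move 1 (U):
2 0 8
5 1 6
3 7 4

After move 2 (U):
2 0 8
5 1 6
3 7 4

After move 3 (U):
2 0 8
5 1 6
3 7 4

After move 4 (R):
2 8 0
5 1 6
3 7 4

After move 5 (D):
2 8 6
5 1 0
3 7 4

After move 6 (D):
2 8 6
5 1 4
3 7 0

After move 7 (L):
2 8 6
5 1 4
3 0 7

After move 8 (L):
2 8 6
5 1 4
0 3 7

After move 9 (R):
2 8 6
5 1 4
3 0 7

After move 10 (R):
2 8 6
5 1 4
3 7 0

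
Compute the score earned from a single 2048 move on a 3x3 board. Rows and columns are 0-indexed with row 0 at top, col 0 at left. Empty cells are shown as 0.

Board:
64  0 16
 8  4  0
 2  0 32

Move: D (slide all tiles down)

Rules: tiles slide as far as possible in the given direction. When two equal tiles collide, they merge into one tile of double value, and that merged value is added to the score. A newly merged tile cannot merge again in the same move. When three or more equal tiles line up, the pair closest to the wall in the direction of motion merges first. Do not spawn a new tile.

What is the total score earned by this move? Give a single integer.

Slide down:
col 0: [64, 8, 2] -> [64, 8, 2]  score +0 (running 0)
col 1: [0, 4, 0] -> [0, 0, 4]  score +0 (running 0)
col 2: [16, 0, 32] -> [0, 16, 32]  score +0 (running 0)
Board after move:
64  0  0
 8  0 16
 2  4 32

Answer: 0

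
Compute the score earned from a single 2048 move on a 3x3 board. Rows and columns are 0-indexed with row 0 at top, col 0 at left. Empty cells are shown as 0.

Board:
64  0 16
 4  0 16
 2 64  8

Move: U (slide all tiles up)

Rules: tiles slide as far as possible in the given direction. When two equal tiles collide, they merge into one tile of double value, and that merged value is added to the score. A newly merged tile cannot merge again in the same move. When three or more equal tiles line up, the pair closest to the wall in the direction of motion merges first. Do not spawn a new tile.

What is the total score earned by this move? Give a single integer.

Slide up:
col 0: [64, 4, 2] -> [64, 4, 2]  score +0 (running 0)
col 1: [0, 0, 64] -> [64, 0, 0]  score +0 (running 0)
col 2: [16, 16, 8] -> [32, 8, 0]  score +32 (running 32)
Board after move:
64 64 32
 4  0  8
 2  0  0

Answer: 32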